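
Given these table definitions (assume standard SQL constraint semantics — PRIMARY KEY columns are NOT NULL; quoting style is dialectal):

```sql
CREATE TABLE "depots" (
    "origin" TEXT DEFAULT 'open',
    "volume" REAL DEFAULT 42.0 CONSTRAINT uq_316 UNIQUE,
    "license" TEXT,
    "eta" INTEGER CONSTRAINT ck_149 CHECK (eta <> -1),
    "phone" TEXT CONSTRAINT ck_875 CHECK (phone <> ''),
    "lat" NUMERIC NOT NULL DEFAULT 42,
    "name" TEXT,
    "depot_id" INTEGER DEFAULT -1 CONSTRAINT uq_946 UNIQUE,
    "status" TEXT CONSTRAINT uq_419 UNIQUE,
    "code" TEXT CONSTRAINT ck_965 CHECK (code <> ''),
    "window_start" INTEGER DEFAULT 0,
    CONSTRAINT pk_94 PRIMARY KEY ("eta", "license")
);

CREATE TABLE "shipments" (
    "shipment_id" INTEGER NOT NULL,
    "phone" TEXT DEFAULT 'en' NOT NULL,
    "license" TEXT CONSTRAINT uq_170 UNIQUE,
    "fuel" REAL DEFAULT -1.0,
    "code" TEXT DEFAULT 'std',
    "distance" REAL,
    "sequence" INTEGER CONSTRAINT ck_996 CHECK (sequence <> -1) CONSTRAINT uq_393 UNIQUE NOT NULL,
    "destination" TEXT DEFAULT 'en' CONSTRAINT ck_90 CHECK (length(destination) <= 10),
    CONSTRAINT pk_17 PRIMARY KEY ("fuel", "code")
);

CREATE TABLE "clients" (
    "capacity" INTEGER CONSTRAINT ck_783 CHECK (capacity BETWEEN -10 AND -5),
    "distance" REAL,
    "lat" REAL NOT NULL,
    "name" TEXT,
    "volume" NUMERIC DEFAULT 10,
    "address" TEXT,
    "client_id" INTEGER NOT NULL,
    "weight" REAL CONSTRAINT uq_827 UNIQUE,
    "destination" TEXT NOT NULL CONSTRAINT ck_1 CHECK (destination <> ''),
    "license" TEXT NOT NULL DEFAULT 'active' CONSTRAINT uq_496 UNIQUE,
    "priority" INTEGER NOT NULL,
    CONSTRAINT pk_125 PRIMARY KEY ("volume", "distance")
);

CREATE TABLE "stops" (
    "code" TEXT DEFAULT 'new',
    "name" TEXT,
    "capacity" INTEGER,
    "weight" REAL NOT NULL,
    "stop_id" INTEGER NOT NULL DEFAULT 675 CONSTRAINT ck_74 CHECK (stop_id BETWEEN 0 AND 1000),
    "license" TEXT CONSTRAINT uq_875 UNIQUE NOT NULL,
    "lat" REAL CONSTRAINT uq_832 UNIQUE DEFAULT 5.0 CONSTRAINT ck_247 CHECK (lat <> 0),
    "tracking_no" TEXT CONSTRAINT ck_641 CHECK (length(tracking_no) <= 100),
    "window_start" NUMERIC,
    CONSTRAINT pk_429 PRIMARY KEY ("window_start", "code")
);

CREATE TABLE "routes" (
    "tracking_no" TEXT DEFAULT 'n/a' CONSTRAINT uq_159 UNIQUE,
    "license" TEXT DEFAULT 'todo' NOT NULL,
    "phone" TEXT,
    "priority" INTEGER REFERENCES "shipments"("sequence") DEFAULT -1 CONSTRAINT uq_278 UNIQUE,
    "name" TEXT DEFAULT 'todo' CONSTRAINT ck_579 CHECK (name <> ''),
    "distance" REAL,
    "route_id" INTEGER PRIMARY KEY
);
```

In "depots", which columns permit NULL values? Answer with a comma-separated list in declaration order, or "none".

origin, volume, phone, name, depot_id, status, code, window_start

- origin: DEFAULT only fills an omitted column; an explicit NULL is still allowed → nullable.
- volume: UNIQUE does not imply NOT NULL → nullable.
- license: part of the PRIMARY KEY, which implies NOT NULL → not nullable.
- eta: part of the PRIMARY KEY, which implies NOT NULL → not nullable.
- phone: CHECK does not forbid NULL (a CHECK constraint passes when its expression is NULL) → nullable.
- lat: declared NOT NULL → not nullable.
- name: no NOT NULL constraint applies → nullable.
- depot_id: UNIQUE does not imply NOT NULL → nullable.
- status: UNIQUE does not imply NOT NULL → nullable.
- code: CHECK does not forbid NULL (a CHECK constraint passes when its expression is NULL) → nullable.
- window_start: DEFAULT only fills an omitted column; an explicit NULL is still allowed → nullable.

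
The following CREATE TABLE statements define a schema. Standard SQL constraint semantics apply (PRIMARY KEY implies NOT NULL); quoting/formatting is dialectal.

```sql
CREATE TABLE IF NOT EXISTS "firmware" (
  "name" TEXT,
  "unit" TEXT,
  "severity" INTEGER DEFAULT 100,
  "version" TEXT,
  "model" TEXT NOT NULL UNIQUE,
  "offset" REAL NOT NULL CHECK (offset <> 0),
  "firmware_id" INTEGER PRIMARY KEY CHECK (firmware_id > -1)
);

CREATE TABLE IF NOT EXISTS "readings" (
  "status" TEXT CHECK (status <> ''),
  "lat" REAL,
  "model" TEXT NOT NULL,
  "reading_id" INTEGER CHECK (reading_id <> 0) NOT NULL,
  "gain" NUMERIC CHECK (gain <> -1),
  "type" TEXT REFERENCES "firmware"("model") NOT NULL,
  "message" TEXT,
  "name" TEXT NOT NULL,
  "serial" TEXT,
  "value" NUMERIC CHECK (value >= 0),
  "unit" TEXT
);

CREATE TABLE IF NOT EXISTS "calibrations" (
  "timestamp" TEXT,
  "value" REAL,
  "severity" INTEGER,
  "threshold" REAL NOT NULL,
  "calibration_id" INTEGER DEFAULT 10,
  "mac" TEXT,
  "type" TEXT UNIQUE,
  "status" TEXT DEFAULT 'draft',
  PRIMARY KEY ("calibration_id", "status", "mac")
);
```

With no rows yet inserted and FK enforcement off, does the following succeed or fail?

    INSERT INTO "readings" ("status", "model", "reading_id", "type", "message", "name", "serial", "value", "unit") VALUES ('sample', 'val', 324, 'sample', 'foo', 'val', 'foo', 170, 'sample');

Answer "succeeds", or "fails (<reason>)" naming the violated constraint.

NOT NULL columns: model is supplied; name is supplied; reading_id is supplied; type is supplied.
CHECK constraints: 'sample' satisfies (status <> ''); 324 satisfies (reading_id <> 0); 170 satisfies (value >= 0).
No constraint is violated.

succeeds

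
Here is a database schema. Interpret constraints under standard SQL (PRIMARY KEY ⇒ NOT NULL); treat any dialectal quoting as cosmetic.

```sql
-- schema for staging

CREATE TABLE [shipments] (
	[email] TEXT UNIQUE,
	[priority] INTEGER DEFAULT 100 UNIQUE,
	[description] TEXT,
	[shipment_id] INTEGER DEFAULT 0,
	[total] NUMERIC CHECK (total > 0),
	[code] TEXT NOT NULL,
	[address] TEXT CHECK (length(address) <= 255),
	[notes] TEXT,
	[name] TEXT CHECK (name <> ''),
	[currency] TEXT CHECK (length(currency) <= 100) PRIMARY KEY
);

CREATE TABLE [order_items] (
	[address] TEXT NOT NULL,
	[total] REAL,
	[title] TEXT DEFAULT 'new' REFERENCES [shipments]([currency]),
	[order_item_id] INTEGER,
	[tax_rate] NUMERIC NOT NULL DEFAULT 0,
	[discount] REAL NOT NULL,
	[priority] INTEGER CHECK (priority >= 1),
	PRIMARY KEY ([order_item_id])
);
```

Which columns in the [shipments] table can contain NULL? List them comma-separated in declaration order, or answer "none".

email, priority, description, shipment_id, total, address, notes, name

- email: UNIQUE does not imply NOT NULL → nullable.
- priority: UNIQUE does not imply NOT NULL → nullable.
- description: no NOT NULL constraint applies → nullable.
- shipment_id: DEFAULT only fills an omitted column; an explicit NULL is still allowed → nullable.
- total: CHECK does not forbid NULL (a CHECK constraint passes when its expression is NULL) → nullable.
- code: declared NOT NULL → not nullable.
- address: CHECK does not forbid NULL (a CHECK constraint passes when its expression is NULL) → nullable.
- notes: no NOT NULL constraint applies → nullable.
- name: CHECK does not forbid NULL (a CHECK constraint passes when its expression is NULL) → nullable.
- currency: part of the PRIMARY KEY, which implies NOT NULL → not nullable.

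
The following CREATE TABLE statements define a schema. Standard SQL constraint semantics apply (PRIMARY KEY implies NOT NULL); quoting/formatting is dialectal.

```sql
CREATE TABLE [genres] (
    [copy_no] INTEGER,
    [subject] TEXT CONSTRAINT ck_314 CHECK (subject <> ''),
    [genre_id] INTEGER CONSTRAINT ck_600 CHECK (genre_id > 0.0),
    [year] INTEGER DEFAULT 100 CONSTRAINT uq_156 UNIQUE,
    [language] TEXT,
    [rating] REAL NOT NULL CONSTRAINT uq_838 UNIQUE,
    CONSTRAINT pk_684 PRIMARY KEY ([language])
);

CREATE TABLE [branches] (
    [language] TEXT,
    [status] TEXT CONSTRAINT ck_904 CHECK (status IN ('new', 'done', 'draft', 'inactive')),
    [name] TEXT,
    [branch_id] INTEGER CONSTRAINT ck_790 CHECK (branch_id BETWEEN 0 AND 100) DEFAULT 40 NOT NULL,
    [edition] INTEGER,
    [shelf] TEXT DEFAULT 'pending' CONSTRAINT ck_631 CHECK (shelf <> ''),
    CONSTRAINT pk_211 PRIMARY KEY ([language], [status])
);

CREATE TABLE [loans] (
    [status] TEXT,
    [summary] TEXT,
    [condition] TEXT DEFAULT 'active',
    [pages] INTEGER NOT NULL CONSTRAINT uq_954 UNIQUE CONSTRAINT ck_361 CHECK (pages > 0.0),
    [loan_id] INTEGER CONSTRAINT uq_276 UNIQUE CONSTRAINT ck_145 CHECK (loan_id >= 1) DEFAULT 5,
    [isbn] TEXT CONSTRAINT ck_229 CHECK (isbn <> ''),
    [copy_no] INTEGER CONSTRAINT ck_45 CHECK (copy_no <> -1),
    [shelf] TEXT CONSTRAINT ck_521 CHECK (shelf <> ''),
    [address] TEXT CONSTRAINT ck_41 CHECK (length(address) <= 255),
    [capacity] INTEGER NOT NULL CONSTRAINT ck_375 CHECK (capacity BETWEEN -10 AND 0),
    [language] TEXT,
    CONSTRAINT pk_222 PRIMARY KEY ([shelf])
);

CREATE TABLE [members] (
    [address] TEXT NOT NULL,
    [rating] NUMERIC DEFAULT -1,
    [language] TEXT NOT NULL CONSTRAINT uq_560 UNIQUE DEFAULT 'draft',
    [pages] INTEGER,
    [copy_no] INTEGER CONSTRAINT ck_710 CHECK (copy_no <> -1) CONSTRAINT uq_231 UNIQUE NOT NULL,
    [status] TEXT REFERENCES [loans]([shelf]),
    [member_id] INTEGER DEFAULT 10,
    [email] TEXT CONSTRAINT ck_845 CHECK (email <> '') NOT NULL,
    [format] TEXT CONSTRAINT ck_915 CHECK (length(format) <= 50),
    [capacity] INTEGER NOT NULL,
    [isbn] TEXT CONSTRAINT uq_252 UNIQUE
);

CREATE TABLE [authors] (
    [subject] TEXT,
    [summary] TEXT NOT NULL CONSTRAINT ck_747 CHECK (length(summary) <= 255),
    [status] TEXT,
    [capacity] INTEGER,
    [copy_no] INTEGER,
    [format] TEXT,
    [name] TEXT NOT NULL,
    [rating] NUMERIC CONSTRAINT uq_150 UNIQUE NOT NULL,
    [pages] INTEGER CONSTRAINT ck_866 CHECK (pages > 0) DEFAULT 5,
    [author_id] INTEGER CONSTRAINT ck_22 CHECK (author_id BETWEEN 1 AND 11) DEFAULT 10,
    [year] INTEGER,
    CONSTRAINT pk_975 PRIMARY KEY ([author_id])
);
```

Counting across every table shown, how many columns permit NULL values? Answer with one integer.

genres: 4 nullable (copy_no, subject, genre_id, year — PK (language) and explicit NOT NULL columns excluded).
branches: 3 nullable (name, edition, shelf — PK (language, status) and explicit NOT NULL columns excluded).
loans: 8 nullable (status, summary, condition, loan_id, isbn, copy_no, address, language — PK (shelf) and explicit NOT NULL columns excluded).
members: 6 nullable (rating, pages, status, member_id, format, isbn — PK none and explicit NOT NULL columns excluded).
authors: 7 nullable (subject, status, capacity, copy_no, format, pages, year — PK (author_id) and explicit NOT NULL columns excluded).
Total: 4 + 3 + 8 + 6 + 7 = 28.

28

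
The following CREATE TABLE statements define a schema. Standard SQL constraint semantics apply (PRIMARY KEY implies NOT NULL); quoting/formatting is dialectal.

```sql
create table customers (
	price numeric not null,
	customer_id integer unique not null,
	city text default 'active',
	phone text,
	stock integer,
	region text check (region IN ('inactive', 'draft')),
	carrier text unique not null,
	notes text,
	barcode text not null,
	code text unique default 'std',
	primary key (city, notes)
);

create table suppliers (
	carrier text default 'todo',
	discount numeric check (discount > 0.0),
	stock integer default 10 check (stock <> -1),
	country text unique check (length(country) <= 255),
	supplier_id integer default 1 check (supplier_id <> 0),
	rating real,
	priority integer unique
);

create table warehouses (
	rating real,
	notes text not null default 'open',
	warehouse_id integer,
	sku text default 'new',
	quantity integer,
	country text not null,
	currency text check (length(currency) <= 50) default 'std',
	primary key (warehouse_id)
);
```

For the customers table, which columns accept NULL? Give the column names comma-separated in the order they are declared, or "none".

- price: declared NOT NULL → not nullable.
- customer_id: declared NOT NULL → not nullable.
- city: part of the PRIMARY KEY, which implies NOT NULL → not nullable.
- phone: no NOT NULL constraint applies → nullable.
- stock: no NOT NULL constraint applies → nullable.
- region: CHECK does not forbid NULL (a CHECK constraint passes when its expression is NULL) → nullable.
- carrier: declared NOT NULL → not nullable.
- notes: part of the PRIMARY KEY, which implies NOT NULL → not nullable.
- barcode: declared NOT NULL → not nullable.
- code: UNIQUE does not imply NOT NULL → nullable.

phone, stock, region, code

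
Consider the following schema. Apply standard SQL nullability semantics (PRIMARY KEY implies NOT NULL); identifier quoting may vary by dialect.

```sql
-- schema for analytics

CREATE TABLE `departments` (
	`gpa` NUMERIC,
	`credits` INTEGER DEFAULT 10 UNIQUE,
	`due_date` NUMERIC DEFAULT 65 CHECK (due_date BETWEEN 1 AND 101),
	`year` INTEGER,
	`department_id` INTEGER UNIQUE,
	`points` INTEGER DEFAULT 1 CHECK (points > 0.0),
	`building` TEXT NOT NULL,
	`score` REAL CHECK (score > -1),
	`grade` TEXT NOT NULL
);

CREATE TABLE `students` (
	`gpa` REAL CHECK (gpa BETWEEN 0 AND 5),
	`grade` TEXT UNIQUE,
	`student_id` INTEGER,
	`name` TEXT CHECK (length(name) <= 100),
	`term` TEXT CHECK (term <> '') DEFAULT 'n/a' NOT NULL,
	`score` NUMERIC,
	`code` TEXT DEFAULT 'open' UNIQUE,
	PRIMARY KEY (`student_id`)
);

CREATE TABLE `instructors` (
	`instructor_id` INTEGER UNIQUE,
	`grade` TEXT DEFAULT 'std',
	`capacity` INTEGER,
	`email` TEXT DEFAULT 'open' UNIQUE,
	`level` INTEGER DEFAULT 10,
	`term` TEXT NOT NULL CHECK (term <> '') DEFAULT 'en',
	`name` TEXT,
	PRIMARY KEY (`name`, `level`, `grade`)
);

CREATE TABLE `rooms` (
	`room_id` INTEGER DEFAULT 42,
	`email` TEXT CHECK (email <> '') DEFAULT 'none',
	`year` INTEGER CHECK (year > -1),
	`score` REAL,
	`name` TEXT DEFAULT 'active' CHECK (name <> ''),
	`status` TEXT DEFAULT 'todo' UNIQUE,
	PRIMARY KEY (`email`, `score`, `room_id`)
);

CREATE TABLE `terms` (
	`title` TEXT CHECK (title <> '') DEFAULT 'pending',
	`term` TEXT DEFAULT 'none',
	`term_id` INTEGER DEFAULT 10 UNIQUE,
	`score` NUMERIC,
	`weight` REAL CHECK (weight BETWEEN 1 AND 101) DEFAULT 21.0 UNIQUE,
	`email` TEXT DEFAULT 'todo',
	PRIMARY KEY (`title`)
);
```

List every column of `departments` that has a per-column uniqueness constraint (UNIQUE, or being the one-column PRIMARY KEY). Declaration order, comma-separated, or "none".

- gpa: no UNIQUE or single-column PK constraint.
- credits: declared UNIQUE → unique.
- due_date: no UNIQUE or single-column PK constraint.
- year: no UNIQUE or single-column PK constraint.
- department_id: declared UNIQUE → unique.
- points: no UNIQUE or single-column PK constraint.
- building: no UNIQUE or single-column PK constraint.
- score: no UNIQUE or single-column PK constraint.
- grade: no UNIQUE or single-column PK constraint.

credits, department_id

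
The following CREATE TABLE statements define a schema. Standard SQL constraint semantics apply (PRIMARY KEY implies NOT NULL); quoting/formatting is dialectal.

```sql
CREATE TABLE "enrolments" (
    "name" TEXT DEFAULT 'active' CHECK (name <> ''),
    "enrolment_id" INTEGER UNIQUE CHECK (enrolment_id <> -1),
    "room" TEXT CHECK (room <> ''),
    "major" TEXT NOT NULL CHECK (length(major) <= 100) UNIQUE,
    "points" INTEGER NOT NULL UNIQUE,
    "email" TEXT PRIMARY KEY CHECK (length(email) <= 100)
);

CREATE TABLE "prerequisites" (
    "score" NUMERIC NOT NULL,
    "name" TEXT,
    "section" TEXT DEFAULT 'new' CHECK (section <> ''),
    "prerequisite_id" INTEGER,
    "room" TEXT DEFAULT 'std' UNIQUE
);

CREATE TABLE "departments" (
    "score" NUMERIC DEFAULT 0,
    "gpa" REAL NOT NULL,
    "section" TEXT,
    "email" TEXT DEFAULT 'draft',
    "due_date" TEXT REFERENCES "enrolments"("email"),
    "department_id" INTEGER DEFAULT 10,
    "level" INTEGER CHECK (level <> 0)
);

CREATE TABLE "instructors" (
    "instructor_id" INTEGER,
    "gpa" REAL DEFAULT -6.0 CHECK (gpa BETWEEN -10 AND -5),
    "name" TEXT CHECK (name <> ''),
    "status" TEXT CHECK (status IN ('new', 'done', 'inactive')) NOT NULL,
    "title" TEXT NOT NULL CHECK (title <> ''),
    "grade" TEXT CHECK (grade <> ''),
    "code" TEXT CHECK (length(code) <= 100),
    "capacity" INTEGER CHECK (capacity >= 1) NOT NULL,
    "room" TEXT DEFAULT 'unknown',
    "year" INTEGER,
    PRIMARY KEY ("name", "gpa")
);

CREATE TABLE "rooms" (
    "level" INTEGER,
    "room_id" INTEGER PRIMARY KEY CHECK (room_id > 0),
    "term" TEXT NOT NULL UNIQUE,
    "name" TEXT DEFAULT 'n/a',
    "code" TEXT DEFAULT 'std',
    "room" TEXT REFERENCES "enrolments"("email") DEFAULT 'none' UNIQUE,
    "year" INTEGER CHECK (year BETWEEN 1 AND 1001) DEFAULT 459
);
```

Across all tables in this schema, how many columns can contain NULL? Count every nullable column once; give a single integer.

enrolments: 3 nullable (name, enrolment_id, room — PK (email) and explicit NOT NULL columns excluded).
prerequisites: 4 nullable (name, section, prerequisite_id, room — PK none and explicit NOT NULL columns excluded).
departments: 6 nullable (score, section, email, due_date, department_id, level — PK none and explicit NOT NULL columns excluded).
instructors: 5 nullable (instructor_id, grade, code, room, year — PK (name, gpa) and explicit NOT NULL columns excluded).
rooms: 5 nullable (level, name, code, room, year — PK (room_id) and explicit NOT NULL columns excluded).
Total: 3 + 4 + 6 + 5 + 5 = 23.

23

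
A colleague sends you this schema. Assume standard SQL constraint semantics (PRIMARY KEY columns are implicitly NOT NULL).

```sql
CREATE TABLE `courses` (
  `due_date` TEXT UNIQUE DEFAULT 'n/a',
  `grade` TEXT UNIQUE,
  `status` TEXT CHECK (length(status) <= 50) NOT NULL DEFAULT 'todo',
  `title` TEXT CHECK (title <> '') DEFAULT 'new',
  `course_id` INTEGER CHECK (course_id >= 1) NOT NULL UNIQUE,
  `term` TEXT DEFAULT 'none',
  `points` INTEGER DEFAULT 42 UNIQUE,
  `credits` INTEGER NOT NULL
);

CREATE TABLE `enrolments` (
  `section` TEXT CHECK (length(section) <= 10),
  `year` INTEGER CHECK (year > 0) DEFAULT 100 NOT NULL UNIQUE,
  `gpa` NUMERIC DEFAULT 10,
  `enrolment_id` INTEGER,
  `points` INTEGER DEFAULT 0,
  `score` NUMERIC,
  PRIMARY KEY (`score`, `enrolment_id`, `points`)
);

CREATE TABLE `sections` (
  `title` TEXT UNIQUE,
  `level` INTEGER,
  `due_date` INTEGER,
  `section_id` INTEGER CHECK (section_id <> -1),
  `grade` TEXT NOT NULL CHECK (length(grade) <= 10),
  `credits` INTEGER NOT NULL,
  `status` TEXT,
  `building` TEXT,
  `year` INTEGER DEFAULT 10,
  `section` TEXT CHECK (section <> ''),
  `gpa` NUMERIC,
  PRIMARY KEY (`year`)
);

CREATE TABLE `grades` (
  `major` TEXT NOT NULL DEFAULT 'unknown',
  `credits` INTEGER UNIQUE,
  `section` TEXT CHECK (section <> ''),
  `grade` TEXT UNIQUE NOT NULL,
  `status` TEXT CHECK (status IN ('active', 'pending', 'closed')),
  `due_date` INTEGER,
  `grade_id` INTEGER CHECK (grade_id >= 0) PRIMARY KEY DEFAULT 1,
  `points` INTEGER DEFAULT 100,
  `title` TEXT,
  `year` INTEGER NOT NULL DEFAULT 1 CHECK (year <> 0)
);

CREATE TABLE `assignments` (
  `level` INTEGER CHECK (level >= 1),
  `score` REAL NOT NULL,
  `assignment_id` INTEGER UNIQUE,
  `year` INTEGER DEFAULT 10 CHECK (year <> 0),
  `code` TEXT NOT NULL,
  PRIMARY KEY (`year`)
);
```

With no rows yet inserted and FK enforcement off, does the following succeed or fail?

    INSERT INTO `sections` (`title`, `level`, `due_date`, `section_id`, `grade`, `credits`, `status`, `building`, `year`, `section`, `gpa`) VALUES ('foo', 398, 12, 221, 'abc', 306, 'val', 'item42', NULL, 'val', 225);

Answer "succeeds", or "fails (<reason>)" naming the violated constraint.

year is explicitly set to NULL, but year is part of the PRIMARY KEY (implied NOT NULL).

fails (NOT NULL on year)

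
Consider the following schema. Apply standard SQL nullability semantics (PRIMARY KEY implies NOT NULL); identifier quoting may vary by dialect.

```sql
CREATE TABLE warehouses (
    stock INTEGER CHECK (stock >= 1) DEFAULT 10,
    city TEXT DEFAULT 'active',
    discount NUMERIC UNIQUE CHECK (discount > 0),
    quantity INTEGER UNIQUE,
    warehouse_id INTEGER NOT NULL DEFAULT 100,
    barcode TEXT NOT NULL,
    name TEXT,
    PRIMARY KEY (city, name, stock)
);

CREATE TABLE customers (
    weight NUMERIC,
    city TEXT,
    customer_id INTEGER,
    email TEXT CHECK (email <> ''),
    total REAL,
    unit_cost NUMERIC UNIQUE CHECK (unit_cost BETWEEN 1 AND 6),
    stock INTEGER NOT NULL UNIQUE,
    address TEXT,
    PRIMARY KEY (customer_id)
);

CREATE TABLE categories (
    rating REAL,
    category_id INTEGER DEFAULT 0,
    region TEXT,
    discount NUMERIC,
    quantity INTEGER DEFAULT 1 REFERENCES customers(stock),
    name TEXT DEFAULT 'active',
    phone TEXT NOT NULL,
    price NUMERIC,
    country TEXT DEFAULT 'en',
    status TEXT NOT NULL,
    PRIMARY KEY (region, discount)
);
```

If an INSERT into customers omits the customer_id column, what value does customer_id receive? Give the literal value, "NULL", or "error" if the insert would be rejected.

error

customer_id has no DEFAULT clause.
Omitting it would insert NULL, but it is part of the PRIMARY KEY, so the INSERT fails.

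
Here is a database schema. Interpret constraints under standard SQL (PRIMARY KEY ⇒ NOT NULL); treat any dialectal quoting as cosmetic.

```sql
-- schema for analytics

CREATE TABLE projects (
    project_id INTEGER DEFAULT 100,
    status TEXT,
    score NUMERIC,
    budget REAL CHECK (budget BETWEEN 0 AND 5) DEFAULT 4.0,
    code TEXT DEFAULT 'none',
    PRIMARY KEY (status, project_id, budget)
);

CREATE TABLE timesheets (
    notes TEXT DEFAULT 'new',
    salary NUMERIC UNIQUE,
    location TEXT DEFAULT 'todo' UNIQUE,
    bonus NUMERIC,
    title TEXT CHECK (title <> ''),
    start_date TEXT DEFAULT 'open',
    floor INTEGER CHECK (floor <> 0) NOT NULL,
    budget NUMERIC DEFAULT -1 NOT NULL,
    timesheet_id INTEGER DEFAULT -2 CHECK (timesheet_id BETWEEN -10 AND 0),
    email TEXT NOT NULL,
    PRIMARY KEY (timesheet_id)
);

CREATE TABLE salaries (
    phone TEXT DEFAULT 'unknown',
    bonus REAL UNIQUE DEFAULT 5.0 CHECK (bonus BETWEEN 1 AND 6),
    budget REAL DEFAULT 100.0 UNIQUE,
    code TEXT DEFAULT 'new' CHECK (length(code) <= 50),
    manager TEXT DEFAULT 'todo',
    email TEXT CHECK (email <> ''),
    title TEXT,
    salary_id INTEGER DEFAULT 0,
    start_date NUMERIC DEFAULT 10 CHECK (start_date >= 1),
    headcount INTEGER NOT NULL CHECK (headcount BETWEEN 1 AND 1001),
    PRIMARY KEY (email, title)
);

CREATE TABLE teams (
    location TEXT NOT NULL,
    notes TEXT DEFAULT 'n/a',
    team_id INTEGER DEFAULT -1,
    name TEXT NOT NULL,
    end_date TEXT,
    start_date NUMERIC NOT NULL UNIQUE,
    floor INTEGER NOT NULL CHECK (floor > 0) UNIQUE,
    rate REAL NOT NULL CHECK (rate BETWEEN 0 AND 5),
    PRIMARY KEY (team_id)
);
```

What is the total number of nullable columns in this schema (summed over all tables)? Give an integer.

17

projects: 2 nullable (score, code — PK (status, project_id, budget) and explicit NOT NULL columns excluded).
timesheets: 6 nullable (notes, salary, location, bonus, title, start_date — PK (timesheet_id) and explicit NOT NULL columns excluded).
salaries: 7 nullable (phone, bonus, budget, code, manager, salary_id, start_date — PK (email, title) and explicit NOT NULL columns excluded).
teams: 2 nullable (notes, end_date — PK (team_id) and explicit NOT NULL columns excluded).
Total: 2 + 6 + 7 + 2 = 17.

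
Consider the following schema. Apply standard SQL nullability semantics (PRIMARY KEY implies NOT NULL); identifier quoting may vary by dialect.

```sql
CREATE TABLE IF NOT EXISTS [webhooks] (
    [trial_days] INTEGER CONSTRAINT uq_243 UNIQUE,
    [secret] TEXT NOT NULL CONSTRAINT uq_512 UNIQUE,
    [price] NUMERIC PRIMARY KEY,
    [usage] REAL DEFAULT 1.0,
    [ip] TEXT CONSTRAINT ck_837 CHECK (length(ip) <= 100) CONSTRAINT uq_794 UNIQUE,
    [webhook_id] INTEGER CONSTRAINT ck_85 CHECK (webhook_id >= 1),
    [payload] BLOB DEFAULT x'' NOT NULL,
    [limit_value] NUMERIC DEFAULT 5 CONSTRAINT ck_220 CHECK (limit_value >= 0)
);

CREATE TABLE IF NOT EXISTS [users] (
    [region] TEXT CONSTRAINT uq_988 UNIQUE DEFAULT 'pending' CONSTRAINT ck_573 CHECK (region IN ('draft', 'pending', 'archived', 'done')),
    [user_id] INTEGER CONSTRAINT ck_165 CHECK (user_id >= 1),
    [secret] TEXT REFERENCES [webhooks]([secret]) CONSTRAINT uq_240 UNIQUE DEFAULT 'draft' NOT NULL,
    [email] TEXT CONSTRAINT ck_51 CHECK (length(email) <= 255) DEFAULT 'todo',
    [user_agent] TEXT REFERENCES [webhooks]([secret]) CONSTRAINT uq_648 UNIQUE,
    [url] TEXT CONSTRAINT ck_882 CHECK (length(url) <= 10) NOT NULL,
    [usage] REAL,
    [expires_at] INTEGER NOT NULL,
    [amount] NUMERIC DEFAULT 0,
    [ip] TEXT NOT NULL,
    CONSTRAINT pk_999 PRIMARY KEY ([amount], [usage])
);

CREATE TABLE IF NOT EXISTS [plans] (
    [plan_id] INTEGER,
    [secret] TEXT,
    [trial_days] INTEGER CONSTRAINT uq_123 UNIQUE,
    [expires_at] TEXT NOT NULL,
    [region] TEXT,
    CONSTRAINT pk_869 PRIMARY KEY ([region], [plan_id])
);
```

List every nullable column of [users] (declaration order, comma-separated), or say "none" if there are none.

region, user_id, email, user_agent

- region: CHECK does not forbid NULL (a CHECK constraint passes when its expression is NULL) → nullable.
- user_id: CHECK does not forbid NULL (a CHECK constraint passes when its expression is NULL) → nullable.
- secret: declared NOT NULL → not nullable.
- email: CHECK does not forbid NULL (a CHECK constraint passes when its expression is NULL) → nullable.
- user_agent: a foreign key column may be NULL unless separately constrained → nullable.
- url: declared NOT NULL → not nullable.
- usage: part of the PRIMARY KEY, which implies NOT NULL → not nullable.
- expires_at: declared NOT NULL → not nullable.
- amount: part of the PRIMARY KEY, which implies NOT NULL → not nullable.
- ip: declared NOT NULL → not nullable.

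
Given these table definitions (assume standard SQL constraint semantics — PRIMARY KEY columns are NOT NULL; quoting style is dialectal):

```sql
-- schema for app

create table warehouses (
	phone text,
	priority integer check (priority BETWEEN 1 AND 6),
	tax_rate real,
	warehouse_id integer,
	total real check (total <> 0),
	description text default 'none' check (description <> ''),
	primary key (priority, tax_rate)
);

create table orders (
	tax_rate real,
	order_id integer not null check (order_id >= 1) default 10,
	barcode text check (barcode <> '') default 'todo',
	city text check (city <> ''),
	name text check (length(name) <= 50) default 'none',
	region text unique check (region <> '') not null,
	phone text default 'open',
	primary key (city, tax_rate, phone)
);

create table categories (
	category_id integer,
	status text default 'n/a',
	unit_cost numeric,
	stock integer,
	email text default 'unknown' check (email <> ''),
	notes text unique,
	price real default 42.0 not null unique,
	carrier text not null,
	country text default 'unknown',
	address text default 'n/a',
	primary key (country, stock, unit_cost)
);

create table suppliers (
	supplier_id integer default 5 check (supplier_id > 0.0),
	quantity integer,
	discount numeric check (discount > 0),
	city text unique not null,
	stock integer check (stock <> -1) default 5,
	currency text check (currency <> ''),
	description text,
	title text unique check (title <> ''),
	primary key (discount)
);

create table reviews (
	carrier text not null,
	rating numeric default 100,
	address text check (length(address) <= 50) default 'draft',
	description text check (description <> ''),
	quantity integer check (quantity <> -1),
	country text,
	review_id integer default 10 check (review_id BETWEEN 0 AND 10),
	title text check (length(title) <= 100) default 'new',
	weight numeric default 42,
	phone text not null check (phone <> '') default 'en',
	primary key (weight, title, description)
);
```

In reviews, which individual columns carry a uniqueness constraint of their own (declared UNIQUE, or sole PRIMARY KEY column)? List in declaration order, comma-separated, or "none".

none

- carrier: no UNIQUE or single-column PK constraint.
- rating: no UNIQUE or single-column PK constraint.
- address: no UNIQUE or single-column PK constraint.
- description: part of a composite PRIMARY KEY — only the tuple is unique, not this column on its own.
- quantity: no UNIQUE or single-column PK constraint.
- country: no UNIQUE or single-column PK constraint.
- review_id: no UNIQUE or single-column PK constraint.
- title: part of a composite PRIMARY KEY — only the tuple is unique, not this column on its own.
- weight: part of a composite PRIMARY KEY — only the tuple is unique, not this column on its own.
- phone: no UNIQUE or single-column PK constraint.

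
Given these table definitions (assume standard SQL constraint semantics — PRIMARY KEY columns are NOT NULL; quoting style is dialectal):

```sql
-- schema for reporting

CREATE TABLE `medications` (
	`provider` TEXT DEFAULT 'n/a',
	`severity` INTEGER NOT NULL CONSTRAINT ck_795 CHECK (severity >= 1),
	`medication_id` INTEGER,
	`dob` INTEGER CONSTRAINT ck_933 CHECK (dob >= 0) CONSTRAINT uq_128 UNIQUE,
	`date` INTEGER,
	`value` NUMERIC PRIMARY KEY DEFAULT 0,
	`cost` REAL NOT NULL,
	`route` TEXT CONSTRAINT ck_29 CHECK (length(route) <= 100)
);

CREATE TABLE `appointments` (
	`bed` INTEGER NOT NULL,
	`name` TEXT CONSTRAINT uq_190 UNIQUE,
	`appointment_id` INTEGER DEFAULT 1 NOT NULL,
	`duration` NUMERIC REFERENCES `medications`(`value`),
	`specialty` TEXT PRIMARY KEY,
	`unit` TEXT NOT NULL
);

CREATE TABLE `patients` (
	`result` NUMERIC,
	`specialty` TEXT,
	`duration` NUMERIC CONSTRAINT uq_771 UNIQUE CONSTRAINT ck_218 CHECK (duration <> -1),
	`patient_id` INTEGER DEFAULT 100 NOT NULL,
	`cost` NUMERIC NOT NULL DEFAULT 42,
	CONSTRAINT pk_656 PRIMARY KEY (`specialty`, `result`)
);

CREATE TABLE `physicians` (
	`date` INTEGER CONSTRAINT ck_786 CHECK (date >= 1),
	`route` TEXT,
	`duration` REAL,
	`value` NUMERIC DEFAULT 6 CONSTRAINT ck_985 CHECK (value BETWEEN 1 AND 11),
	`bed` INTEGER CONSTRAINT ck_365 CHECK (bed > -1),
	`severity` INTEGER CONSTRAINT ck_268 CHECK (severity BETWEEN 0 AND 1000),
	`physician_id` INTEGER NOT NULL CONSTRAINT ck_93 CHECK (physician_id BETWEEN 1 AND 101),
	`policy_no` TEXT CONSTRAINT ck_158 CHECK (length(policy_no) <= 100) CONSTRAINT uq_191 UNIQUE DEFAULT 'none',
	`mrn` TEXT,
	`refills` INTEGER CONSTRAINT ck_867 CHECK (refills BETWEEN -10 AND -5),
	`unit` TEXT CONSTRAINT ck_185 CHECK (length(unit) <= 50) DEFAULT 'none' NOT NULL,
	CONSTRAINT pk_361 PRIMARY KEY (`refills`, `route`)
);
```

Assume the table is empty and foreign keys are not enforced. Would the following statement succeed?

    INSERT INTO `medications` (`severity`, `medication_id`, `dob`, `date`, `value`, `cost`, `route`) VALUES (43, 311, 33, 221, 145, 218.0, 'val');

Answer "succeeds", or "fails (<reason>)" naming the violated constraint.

NOT NULL columns: cost is supplied; severity is supplied; value is supplied.
CHECK constraints: 43 satisfies (severity >= 1); 33 satisfies (dob >= 0); 'val' satisfies (length(route) <= 100).
No constraint is violated.

succeeds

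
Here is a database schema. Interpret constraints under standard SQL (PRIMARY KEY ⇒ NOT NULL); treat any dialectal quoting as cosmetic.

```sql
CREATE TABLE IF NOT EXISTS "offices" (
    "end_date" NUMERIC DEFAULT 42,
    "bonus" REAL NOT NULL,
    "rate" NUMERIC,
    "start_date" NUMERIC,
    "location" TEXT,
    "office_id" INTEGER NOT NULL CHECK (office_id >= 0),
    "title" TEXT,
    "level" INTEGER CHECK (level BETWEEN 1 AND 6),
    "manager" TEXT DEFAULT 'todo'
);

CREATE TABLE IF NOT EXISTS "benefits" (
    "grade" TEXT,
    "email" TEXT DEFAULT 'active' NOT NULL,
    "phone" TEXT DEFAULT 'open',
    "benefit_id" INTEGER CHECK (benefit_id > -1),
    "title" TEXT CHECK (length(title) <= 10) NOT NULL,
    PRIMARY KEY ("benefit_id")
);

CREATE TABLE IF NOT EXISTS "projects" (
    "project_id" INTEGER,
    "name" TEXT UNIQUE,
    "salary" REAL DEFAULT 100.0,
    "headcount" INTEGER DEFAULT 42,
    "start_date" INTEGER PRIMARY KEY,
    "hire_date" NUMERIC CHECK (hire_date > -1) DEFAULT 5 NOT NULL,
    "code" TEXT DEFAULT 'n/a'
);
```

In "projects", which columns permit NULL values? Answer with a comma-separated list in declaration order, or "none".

project_id, name, salary, headcount, code

- project_id: no NOT NULL constraint applies → nullable.
- name: UNIQUE does not imply NOT NULL → nullable.
- salary: DEFAULT only fills an omitted column; an explicit NULL is still allowed → nullable.
- headcount: DEFAULT only fills an omitted column; an explicit NULL is still allowed → nullable.
- start_date: part of the PRIMARY KEY, which implies NOT NULL → not nullable.
- hire_date: declared NOT NULL → not nullable.
- code: DEFAULT only fills an omitted column; an explicit NULL is still allowed → nullable.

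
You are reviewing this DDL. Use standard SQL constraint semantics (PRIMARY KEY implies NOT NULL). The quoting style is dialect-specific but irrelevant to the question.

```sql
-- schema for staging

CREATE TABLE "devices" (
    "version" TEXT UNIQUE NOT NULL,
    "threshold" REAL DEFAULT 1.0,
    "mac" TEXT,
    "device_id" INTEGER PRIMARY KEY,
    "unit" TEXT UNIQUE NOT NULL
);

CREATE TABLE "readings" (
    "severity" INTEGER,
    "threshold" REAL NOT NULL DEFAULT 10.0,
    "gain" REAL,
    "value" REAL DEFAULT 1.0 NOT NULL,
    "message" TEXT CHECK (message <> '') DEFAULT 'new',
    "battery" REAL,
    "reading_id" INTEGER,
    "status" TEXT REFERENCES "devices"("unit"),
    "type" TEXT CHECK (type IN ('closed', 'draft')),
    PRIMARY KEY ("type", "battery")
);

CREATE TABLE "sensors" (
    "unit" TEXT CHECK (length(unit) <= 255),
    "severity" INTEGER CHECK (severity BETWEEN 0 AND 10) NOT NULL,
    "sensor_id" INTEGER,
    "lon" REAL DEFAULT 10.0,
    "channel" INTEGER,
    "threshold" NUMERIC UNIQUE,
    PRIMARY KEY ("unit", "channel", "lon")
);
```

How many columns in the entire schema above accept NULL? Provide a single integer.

9

devices: 2 nullable (threshold, mac — PK (device_id) and explicit NOT NULL columns excluded).
readings: 5 nullable (severity, gain, message, reading_id, status — PK (type, battery) and explicit NOT NULL columns excluded).
sensors: 2 nullable (sensor_id, threshold — PK (unit, channel, lon) and explicit NOT NULL columns excluded).
Total: 2 + 5 + 2 = 9.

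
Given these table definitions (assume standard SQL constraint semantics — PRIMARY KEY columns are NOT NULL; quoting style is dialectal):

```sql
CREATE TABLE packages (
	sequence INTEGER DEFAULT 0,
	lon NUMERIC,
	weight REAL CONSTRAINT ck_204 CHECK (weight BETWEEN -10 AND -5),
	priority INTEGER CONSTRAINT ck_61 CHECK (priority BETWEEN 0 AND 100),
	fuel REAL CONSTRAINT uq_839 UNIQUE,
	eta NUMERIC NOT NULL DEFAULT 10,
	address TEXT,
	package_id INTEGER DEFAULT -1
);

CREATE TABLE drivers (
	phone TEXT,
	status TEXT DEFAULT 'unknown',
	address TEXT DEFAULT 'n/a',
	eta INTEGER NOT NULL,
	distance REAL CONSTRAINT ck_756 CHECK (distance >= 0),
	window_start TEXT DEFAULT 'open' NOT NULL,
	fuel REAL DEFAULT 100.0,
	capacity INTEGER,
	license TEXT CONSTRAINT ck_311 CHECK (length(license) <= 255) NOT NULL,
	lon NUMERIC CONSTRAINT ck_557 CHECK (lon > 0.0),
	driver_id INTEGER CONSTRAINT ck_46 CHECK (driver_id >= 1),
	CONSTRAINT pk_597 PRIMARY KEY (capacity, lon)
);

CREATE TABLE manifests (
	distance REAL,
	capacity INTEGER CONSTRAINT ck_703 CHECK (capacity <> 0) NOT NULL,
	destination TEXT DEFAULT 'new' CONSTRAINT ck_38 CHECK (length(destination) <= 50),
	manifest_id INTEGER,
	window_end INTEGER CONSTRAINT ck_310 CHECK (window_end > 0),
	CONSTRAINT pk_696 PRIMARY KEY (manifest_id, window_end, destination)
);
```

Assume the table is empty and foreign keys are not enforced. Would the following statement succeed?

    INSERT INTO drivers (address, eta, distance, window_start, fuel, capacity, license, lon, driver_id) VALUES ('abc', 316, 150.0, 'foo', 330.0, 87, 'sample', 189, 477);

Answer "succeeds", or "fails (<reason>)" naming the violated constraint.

succeeds

NOT NULL columns: capacity is supplied; eta is supplied; license is supplied; lon is supplied; window_start is supplied.
CHECK constraints: 150.0 satisfies (distance >= 0); 'sample' satisfies (length(license) <= 255); 189 satisfies (lon > 0.0); 477 satisfies (driver_id >= 1).
No constraint is violated.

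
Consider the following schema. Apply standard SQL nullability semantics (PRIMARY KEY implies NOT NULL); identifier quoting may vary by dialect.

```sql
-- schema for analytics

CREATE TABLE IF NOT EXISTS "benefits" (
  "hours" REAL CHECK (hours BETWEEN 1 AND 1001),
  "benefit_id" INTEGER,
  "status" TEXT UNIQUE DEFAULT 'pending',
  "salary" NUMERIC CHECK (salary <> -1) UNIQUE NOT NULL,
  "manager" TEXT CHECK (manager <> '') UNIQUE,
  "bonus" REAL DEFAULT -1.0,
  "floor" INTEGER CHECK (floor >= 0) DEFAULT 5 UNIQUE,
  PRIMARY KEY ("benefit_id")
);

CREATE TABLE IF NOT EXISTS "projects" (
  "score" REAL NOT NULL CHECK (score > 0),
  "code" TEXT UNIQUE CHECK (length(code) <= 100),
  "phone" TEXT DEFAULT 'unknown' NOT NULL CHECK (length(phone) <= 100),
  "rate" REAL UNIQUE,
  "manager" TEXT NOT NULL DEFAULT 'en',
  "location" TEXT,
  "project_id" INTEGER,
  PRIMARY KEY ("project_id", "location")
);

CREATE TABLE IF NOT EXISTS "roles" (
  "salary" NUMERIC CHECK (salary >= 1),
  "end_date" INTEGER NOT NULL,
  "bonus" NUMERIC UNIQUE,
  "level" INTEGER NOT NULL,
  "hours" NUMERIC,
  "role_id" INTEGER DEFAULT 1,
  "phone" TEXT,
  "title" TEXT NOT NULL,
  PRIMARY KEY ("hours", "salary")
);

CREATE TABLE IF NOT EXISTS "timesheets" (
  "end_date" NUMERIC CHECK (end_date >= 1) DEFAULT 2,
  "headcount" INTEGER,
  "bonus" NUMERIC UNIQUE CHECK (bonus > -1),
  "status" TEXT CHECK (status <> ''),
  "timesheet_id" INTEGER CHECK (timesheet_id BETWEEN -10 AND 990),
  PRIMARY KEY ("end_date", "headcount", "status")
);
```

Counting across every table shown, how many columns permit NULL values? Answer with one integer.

12

benefits: 5 nullable (hours, status, manager, bonus, floor — PK (benefit_id) and explicit NOT NULL columns excluded).
projects: 2 nullable (code, rate — PK (project_id, location) and explicit NOT NULL columns excluded).
roles: 3 nullable (bonus, role_id, phone — PK (hours, salary) and explicit NOT NULL columns excluded).
timesheets: 2 nullable (bonus, timesheet_id — PK (end_date, headcount, status) and explicit NOT NULL columns excluded).
Total: 5 + 2 + 3 + 2 = 12.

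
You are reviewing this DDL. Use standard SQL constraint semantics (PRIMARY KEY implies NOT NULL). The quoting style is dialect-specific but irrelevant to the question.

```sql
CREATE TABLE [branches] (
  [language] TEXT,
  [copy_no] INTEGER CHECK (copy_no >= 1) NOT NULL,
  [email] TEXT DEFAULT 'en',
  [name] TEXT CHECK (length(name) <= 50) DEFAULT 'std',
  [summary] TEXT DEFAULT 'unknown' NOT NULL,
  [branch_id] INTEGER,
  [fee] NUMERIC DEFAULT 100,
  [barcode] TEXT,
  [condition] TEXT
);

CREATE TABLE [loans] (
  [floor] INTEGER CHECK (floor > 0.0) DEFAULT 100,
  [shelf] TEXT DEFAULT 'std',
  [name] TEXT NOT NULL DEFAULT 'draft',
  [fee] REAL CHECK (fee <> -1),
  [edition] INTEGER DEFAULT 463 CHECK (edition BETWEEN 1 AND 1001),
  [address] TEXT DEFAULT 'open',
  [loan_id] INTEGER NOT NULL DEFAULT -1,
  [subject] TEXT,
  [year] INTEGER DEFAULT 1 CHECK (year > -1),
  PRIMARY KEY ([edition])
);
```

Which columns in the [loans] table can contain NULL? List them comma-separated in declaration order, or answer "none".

- floor: CHECK does not forbid NULL (a CHECK constraint passes when its expression is NULL) → nullable.
- shelf: DEFAULT only fills an omitted column; an explicit NULL is still allowed → nullable.
- name: declared NOT NULL → not nullable.
- fee: CHECK does not forbid NULL (a CHECK constraint passes when its expression is NULL) → nullable.
- edition: part of the PRIMARY KEY, which implies NOT NULL → not nullable.
- address: DEFAULT only fills an omitted column; an explicit NULL is still allowed → nullable.
- loan_id: declared NOT NULL → not nullable.
- subject: no NOT NULL constraint applies → nullable.
- year: CHECK does not forbid NULL (a CHECK constraint passes when its expression is NULL) → nullable.

floor, shelf, fee, address, subject, year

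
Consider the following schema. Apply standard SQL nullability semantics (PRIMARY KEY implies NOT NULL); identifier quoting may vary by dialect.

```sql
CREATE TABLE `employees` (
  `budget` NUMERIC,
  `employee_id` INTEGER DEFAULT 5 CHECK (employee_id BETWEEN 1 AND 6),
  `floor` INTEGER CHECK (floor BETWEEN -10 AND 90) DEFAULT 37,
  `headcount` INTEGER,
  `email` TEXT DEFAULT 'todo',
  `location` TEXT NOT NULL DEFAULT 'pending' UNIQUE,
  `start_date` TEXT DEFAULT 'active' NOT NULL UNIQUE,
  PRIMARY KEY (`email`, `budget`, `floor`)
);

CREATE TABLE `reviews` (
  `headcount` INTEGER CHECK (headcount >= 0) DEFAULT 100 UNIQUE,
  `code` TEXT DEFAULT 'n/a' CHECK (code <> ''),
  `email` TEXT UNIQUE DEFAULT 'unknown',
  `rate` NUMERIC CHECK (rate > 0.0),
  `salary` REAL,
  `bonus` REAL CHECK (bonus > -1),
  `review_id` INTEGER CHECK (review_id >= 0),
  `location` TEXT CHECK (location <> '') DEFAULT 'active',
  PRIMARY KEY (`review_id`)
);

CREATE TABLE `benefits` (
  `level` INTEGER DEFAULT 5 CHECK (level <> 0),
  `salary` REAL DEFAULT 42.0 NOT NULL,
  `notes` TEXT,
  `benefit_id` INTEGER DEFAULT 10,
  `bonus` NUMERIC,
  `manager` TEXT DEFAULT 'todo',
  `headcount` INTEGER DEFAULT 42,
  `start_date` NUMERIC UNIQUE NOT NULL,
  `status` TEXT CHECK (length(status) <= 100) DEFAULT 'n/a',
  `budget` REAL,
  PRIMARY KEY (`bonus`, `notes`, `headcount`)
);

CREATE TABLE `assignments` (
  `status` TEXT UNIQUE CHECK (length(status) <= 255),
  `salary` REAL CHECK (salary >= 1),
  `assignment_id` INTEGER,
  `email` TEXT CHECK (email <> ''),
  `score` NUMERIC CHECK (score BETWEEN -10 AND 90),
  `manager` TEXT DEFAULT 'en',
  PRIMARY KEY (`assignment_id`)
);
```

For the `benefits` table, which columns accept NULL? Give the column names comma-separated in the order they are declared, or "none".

level, benefit_id, manager, status, budget

- level: CHECK does not forbid NULL (a CHECK constraint passes when its expression is NULL) → nullable.
- salary: declared NOT NULL → not nullable.
- notes: part of the PRIMARY KEY, which implies NOT NULL → not nullable.
- benefit_id: DEFAULT only fills an omitted column; an explicit NULL is still allowed → nullable.
- bonus: part of the PRIMARY KEY, which implies NOT NULL → not nullable.
- manager: DEFAULT only fills an omitted column; an explicit NULL is still allowed → nullable.
- headcount: part of the PRIMARY KEY, which implies NOT NULL → not nullable.
- start_date: declared NOT NULL → not nullable.
- status: CHECK does not forbid NULL (a CHECK constraint passes when its expression is NULL) → nullable.
- budget: no NOT NULL constraint applies → nullable.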